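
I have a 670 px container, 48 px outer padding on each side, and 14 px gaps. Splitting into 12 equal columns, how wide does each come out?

35 px

Take off 96 px of margins, leaving 574 px.
574 − 11·14 = 420; ÷12 gives c = 35 px.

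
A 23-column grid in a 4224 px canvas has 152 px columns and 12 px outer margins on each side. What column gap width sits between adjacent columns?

Content width = 4224 − 2·12 = 4200 px.
23·152 + 22g = 4200 → 22g = 704 → g = 32 px.

32 px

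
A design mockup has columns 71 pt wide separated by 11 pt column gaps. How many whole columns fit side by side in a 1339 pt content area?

16 columns: 16·71 + 15·11 = 1301 pt ≤ 1339.
17 columns: 1383 pt > 1339. So 16.

16 columns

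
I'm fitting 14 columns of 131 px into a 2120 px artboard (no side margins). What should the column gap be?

22 px

14·131 + 13g = 2120 → 13g = 286 → g = 22 px.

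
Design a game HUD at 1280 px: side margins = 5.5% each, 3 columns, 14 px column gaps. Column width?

1280 × (1 − 2·5.5%) = 1280 × 89% = 1139.2 px for the columns.
1139.2 − 2·14 = 1111.2; ÷3 gives c = 370.4 px.

370.4 px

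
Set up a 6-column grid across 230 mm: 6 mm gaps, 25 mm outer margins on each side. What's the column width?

Take off 50 mm of margins, leaving 180 mm.
180 − 5·6 = 150; ÷6 gives c = 25 mm.

25 mm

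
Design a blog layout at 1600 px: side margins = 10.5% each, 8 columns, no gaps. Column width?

1600 × (1 − 2·10.5%) = 1600 × 79% = 1264 px for the columns.
1264 / 8 = 158 px per column.

158 px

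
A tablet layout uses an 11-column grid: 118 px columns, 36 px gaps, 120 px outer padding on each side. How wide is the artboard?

1898 px

Artboard = 2·120 + 11·118 + 10·36 = 240 + 1298 + 360 = 1898 px.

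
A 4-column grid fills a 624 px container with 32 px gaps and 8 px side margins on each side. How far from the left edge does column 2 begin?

Subtract both margins: 624 − 2·8 = 608 px.
4c + 3·32 = 608 → 4c = 512 → c = 128 px.
Before column 2: the margin + 1 column + 1 gap.
Offset = 8 + 1·(128 + 32) = 8 + 160 = 168 px.

168 px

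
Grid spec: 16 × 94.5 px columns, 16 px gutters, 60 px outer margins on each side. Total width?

1872 px

Adding margins, columns and gutters: 120 + 1512 + 240 = 1872 px.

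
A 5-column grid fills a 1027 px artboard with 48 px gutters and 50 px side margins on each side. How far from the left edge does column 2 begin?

Take off 100 px of margins, leaving 927 px.
5 columns + 4 gutters: 5c + 4·48 = 927.
5c = 927 − 192 = 735, so c = 147 px.
Column 2 starts at margin + 1·(column + gutter) = 50 + 1·195 = 245 px.

245 px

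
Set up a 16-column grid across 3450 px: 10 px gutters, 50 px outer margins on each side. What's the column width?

200 px

Inside the margins: 3450 − 100 = 3350 px.
3350 − 15·10 = 3200; ÷16 gives c = 200 px.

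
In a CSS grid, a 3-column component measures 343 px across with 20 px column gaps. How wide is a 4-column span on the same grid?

3c + 2·20 = 343 → 3c = 303 → c = 101 px.
4-column span = 4·101 + 3·20 = 464 px.

464 px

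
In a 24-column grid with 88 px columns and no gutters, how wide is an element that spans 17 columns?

17-column span = 17·88 = 1496 px.

1496 px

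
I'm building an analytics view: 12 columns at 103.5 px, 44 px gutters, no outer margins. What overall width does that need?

1726 px

Total width: 12·103.5 + 11·44 = 1726 px.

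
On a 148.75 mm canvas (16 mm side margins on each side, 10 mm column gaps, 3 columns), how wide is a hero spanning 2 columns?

74.5 mm

Inside the margins: 148.75 − 32 = 116.75 mm.
3c + 2·10 = 116.75 → 3c = 96.75 → c = 32.25 mm.
2-column span = 2·32.25 + 1·10 = 74.5 mm.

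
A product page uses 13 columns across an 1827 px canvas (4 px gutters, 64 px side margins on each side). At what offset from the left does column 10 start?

1243 px

Content = 1827 − 2·64 = 1699 px.
13 columns + 12 gutters: 13c + 12·4 = 1699.
13c = 1699 − 48 = 1651, so c = 127 px.
Before column 10: the margin + 9 columns + 9 gutters.
Offset = 64 + 9·(127 + 4) = 64 + 1179 = 1243 px.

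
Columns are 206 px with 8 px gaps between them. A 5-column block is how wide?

1062 px

5-column span = 5·206 + 4·8 = 1062 px.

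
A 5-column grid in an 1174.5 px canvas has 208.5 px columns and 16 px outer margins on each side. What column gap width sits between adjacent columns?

Content width = 1174.5 − 2·16 = 1142.5 px.
5 columns take 5·208.5 = 1042.5 px; remaining 100 splits into 4 column gaps.
g = 100 / 4 = 25 px.

25 px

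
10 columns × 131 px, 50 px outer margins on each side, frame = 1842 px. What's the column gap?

48 px

Content width = 1842 − 2·50 = 1742 px.
Columns use 1310 px, leaving 432 px across 9 column gaps = 48 px each.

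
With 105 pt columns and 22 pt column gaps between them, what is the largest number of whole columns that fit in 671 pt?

5 columns

Each extra column adds 105 + 22 = 127 pt.
(671 + 22) / 127 = 5.46, so 5 columns fit.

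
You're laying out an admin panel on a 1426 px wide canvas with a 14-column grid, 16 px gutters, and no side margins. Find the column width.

87 px

Subtracting 13 gutters of 16 leaves 1218 for 14 columns, so c = 87 px.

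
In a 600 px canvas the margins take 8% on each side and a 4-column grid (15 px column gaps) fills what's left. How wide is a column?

114.75 px

Margins: 8% × 600 = 48 px each, so content = 600 − 96 = 504 px.
Subtracting 3 column gaps of 15 leaves 459 for 4 columns, so c = 114.75 px.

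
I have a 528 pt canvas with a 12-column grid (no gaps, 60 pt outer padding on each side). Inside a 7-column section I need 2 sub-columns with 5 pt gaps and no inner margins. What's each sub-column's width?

Inside the margins: 528 − 120 = 408 pt.
With no gaps, each column is 408/12 = 34 pt.
7-column span = 7·34 = 238 pt.
2d + 1·5 = 238 → 2d = 233 → d = 116.5 pt.

116.5 pt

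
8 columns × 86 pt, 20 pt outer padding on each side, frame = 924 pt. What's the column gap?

Subtract both margins: 924 − 2·20 = 884 pt.
Columns use 688 pt, leaving 196 pt across 7 column gaps = 28 pt each.

28 pt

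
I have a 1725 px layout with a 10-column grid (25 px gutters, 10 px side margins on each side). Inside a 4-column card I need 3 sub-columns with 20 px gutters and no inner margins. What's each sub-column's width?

209 px

Take off 20 px of margins, leaving 1705 px.
Subtracting 9 gutters of 25 leaves 1480 for 10 columns, so c = 148 px.
4-column span = 4·148 + 3·25 = 667 px.
667 − 2·20 = 627; ÷3 gives d = 209 px.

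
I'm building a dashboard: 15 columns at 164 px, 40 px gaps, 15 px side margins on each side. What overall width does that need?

Total width: 2·15 + 15·164 + 14·40 = 3050 px.

3050 px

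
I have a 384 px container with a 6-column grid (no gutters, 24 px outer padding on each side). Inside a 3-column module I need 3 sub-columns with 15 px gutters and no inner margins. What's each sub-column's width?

Inside the margins: 384 − 48 = 336 px.
336 / 6 = 56 px per column.
With no gutters, 3 columns span 3·56 = 168 px.
3d + 2·15 = 168 → 3d = 138 → d = 46 px.

46 px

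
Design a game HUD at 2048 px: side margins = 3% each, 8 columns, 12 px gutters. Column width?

Each margin = 3% of 2048 = 61.44 px; content = 2048 − 2·61.44 = 1925.12 px.
8c + 7·12 = 1925.12 → 8c = 1841.12 → c = 230.14 px.

230.14 px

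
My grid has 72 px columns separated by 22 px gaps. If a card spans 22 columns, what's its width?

22-column span = 22·72 + 21·22 = 2046 px.

2046 px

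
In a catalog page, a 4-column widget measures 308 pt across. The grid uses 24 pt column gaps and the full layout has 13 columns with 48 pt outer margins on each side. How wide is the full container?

1151 pt

308 − 3·24 = 236; ÷4 gives c = 59 pt.
Total width: 2·48 + 13·59 + 12·24 = 1151 pt.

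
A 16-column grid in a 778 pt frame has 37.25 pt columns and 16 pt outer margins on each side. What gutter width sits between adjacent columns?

Inside the margins: 778 − 32 = 746 pt.
16·37.25 + 15g = 746 → 15g = 150 → g = 10 pt.

10 pt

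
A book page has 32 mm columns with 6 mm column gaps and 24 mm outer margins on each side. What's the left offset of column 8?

Column 8 starts at margin + 7·(column + gutter) = 24 + 7·38 = 290 mm.

290 mm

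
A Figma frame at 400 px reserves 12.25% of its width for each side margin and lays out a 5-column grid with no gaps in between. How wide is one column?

60.4 px

Margins: 12.25% × 400 = 49 px each, so content = 400 − 98 = 302 px.
With no gaps, each column is 302/5 = 60.4 px.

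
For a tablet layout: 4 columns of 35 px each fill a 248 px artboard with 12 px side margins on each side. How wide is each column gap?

28 px

Content width = 248 − 2·12 = 224 px.
4·35 + 3g = 224 → 3g = 84 → g = 28 px.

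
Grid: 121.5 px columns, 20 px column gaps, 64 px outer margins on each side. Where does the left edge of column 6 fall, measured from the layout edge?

771.5 px

Column 6 starts at margin + 5·(column + gutter) = 64 + 5·141.5 = 771.5 px.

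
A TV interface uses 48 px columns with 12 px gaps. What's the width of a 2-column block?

108 px

2 columns plus 1 gap: 96 + 12 = 108 px.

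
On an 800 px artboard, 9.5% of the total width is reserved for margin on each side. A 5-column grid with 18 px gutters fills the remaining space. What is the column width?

Margins: 9.5% × 800 = 76 px each, so content = 800 − 152 = 648 px.
5c + 4·18 = 648 → 5c = 576 → c = 115.2 px.

115.2 px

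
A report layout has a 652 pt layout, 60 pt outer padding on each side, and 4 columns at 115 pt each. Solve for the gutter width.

24 pt

Content width = 652 − 2·60 = 532 pt.
Columns use 460 pt, leaving 72 pt across 3 gutters = 24 pt each.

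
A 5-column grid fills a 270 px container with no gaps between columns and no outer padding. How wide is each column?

270 / 5 = 54 px per column.

54 px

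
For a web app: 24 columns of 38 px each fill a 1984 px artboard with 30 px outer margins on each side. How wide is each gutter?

44 px

Subtract both margins: 1984 − 2·30 = 1924 px.
Columns use 912 px, leaving 1012 px across 23 gutters = 44 px each.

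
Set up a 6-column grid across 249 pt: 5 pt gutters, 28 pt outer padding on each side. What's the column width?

Subtract both margins: 249 − 2·28 = 193 pt.
Subtracting 5 gutters of 5 leaves 168 for 6 columns, so c = 28 pt.

28 pt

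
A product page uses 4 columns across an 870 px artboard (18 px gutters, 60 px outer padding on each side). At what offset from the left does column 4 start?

636 px

Subtract both margins: 870 − 2·60 = 750 px.
750 − 3·18 = 696; ÷4 gives c = 174 px.
Column 4 starts at margin + 3·(column + gutter) = 60 + 3·192 = 636 px.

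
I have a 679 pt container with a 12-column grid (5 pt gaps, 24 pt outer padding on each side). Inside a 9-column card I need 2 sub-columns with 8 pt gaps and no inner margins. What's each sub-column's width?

Take off 48 pt of margins, leaving 631 pt.
631 − 11·5 = 576; ÷12 gives c = 48 pt.
9-column span = 9·48 + 8·5 = 472 pt.
472 − 1·8 = 464; ÷2 gives d = 232 pt.

232 pt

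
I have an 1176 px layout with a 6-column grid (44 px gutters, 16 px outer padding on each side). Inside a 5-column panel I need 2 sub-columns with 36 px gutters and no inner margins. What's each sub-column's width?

Subtract both margins: 1176 − 2·16 = 1144 px.
6c + 5·44 = 1144 → 6c = 924 → c = 154 px.
5-column span = 5·154 + 4·44 = 946 px.
946 − 1·36 = 910; ÷2 gives d = 455 px.

455 px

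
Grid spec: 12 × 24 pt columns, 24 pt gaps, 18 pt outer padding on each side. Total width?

588 pt

Layout = 2·18 + 12·24 + 11·24 = 36 + 288 + 264 = 588 pt.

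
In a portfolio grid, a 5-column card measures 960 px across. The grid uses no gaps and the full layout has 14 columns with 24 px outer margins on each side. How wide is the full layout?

5c = 960 → c = 192 px.
Total width: 2·24 + 14·192 = 2736 px.

2736 px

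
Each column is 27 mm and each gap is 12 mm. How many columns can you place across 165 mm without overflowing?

4 columns

k columns need k·27 + (k−1)·12 = k·39 − 12.
k·39 − 12 ≤ 165 → k ≤ 177 / 39 ≈ 4.54, so k = 4.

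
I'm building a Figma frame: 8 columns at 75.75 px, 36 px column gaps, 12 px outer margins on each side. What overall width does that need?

Adding margins, columns and gutters: 24 + 606 + 252 = 882 px.

882 px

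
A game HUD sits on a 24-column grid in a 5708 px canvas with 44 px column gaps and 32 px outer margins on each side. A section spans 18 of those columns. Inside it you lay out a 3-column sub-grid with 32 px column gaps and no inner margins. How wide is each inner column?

Inside the margins: 5708 − 64 = 5644 px.
Subtracting 23 column gaps of 44 leaves 4632 for 24 columns, so c = 193 px.
Span of 18: 18·193 + 17·44 = 3474 + 748 = 4222 px.
3 columns + 2 column gaps: 3d + 2·32 = 4222.
3d = 4222 − 64 = 4158, so d = 1386 px.

1386 px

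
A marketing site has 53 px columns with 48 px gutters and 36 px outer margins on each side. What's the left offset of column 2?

Each column+gutter stride is 101 px; 1 of them past the 36 px margin is 36 + 101 = 137 px.

137 px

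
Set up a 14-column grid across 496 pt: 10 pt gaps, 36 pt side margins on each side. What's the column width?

21 pt

Inside the margins: 496 − 72 = 424 pt.
14 columns + 13 gaps: 14c + 13·10 = 424.
14c = 424 − 130 = 294, so c = 21 pt.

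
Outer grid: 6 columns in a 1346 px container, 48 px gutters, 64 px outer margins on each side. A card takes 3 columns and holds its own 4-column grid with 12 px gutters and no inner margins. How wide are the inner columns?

137.25 px

Subtract both margins: 1346 − 2·64 = 1218 px.
6 columns + 5 gutters: 6c + 5·48 = 1218.
6c = 1218 − 240 = 978, so c = 163 px.
Span of 3: 3·163 + 2·48 = 489 + 96 = 585 px.
4d + 3·12 = 585 → 4d = 549 → d = 137.25 px.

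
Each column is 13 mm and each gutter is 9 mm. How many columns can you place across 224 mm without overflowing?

k columns need k·13 + (k−1)·9 = k·22 − 9.
k·22 − 9 ≤ 224 → k ≤ 233 / 22 ≈ 10.59, so k = 10.

10 columns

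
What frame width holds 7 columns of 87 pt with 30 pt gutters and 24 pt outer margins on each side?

Total width: 2·24 + 7·87 + 6·30 = 837 pt.

837 pt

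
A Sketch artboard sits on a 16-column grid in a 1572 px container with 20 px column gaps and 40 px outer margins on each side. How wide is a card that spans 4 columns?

Content width = 1572 − 2·40 = 1492 px.
16 columns + 15 column gaps: 16c + 15·20 = 1492.
16c = 1492 − 300 = 1192, so c = 74.5 px.
Span of 4: 4·74.5 + 3·20 = 298 + 60 = 358 px.

358 px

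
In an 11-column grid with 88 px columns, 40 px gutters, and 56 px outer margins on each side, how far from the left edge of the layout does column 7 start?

Each column+gutter stride is 128 px; 6 of them past the 56 px margin is 56 + 768 = 824 px.

824 px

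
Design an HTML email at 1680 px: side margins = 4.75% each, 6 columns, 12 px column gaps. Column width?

243.4 px

1680 × (1 − 2·4.75%) = 1680 × 90.5% = 1520.4 px for the columns.
6c + 5·12 = 1520.4 → 6c = 1460.4 → c = 243.4 px.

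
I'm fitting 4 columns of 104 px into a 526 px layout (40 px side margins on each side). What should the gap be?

10 px

Subtract both margins: 526 − 2·40 = 446 px.
4 columns take 4·104 = 416 px; remaining 30 splits into 3 gaps.
g = 30 / 3 = 10 px.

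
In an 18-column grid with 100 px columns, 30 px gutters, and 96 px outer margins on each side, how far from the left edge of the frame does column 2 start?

226 px

Each column+gutter stride is 130 px; 1 of them past the 96 px margin is 96 + 130 = 226 px.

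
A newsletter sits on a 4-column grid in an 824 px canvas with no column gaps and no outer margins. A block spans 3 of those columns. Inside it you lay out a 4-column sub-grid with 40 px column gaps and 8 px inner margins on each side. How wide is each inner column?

824 / 4 = 206 px per column.
With no column gaps, 3 columns span 3·206 = 618 px.
Inner content = 618 − 2·8 = 602 px.
Subtracting 3 column gaps of 40 leaves 482 for 4 columns, so d = 120.5 px.

120.5 px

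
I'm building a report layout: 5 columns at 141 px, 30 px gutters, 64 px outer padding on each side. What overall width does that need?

953 px

Total width: 2·64 + 5·141 + 4·30 = 953 px.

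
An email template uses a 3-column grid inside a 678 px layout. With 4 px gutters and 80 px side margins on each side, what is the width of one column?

Inside the margins: 678 − 160 = 518 px.
Subtracting 2 gutters of 4 leaves 510 for 3 columns, so c = 170 px.

170 px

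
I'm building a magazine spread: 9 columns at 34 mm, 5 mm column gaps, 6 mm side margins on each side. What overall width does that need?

358 mm

Adding margins, columns and gutters: 12 + 306 + 40 = 358 mm.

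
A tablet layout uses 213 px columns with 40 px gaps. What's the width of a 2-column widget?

2-column span = 2·213 + 1·40 = 466 px.

466 px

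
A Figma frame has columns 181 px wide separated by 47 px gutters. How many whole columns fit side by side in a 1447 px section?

k columns need k·181 + (k−1)·47 = k·228 − 47.
k·228 − 47 ≤ 1447 → k ≤ 1494 / 228 ≈ 6.55, so k = 6.

6 columns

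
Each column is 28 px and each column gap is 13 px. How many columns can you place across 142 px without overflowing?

3 columns: 3·28 + 2·13 = 110 px ≤ 142.
4 columns: 151 px > 142. So 3.

3 columns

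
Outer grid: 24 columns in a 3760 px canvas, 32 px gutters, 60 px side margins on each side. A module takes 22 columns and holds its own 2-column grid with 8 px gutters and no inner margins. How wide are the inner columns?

1663 px

Outer content = 3760 − 2·60 = 3640 px.
Subtracting 23 gutters of 32 leaves 2904 for 24 columns, so c = 121 px.
22 columns plus 21 gutters: 2662 + 672 = 3334 px.
2 columns + 1 gutter: 2d + 1·8 = 3334.
2d = 3334 − 8 = 3326, so d = 1663 px.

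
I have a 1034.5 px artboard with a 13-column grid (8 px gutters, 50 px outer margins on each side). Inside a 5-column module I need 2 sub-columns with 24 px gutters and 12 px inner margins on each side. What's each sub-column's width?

153.25 px

Take off 100 px of margins, leaving 934.5 px.
13c + 12·8 = 934.5 → 13c = 838.5 → c = 64.5 px.
5-column span = 5·64.5 + 4·8 = 354.5 px.
Inner content = 354.5 − 2·12 = 330.5 px.
Subtracting 1 gutter of 24 leaves 306.5 for 2 columns, so d = 153.25 px.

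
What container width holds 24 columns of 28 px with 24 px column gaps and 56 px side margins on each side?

Adding margins, columns and gutters: 112 + 672 + 552 = 1336 px.

1336 px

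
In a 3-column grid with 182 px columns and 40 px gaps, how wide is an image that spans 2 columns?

404 px

Span of 2: 2·182 + 1·40 = 364 + 40 = 404 px.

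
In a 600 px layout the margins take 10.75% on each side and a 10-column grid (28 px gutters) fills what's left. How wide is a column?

21.9 px

Each margin = 10.75% of 600 = 64.5 px; content = 600 − 2·64.5 = 471 px.
10c + 9·28 = 471 → 10c = 219 → c = 21.9 px.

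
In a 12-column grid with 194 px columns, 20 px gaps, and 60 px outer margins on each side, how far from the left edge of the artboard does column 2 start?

274 px

Each column+gutter stride is 214 px; 1 of them past the 60 px margin is 60 + 214 = 274 px.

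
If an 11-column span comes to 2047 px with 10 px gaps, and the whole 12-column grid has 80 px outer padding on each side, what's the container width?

2394 px

Subtracting 10 gaps of 10 leaves 1947 for 11 columns, so c = 177 px.
Adding margins, columns and gutters: 160 + 2124 + 110 = 2394 px.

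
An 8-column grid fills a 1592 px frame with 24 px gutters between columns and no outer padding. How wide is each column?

8 columns + 7 gutters: 8c + 7·24 = 1592.
8c = 1592 − 168 = 1424, so c = 178 px.

178 px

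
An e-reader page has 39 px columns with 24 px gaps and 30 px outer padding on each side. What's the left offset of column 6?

345 px

Each column+gutter stride is 63 px; 5 of them past the 30 px margin is 30 + 315 = 345 px.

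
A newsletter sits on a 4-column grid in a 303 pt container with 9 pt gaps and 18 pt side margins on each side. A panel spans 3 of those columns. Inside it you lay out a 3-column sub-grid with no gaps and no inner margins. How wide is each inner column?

66 pt

Subtract both margins: 303 − 2·18 = 267 pt.
4 columns + 3 gaps: 4c + 3·9 = 267.
4c = 267 − 27 = 240, so c = 60 pt.
3-column span = 3·60 + 2·9 = 198 pt.
With no gaps, each column is 198/3 = 66 pt.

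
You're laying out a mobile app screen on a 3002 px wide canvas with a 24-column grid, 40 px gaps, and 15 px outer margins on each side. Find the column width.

85.5 px

Subtract both margins: 3002 − 2·15 = 2972 px.
24c + 23·40 = 2972 → 24c = 2052 → c = 85.5 px.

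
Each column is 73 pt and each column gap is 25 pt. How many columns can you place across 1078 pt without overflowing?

11 columns

11 columns: 11·73 + 10·25 = 1053 pt ≤ 1078.
12 columns: 1151 pt > 1078. So 11.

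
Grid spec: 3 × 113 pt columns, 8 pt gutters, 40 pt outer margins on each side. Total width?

435 pt

Adding margins, columns and gutters: 80 + 339 + 16 = 435 pt.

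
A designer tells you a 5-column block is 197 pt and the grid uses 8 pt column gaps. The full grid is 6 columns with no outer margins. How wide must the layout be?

238 pt

5c + 4·8 = 197 → 5c = 165 → c = 33 pt.
Total width: 6·33 + 5·8 = 238 pt.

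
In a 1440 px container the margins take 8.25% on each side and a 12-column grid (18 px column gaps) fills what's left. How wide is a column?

83.7 px

Each margin = 8.25% of 1440 = 118.8 px; content = 1440 − 2·118.8 = 1202.4 px.
1202.4 − 11·18 = 1004.4; ÷12 gives c = 83.7 px.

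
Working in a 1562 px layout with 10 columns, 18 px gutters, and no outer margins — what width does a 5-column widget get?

772 px

1562 − 9·18 = 1400; ÷10 gives c = 140 px.
Span of 5: 5·140 + 4·18 = 700 + 72 = 772 px.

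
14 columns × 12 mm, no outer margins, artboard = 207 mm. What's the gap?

3 mm

14 columns take 14·12 = 168 mm; remaining 39 splits into 13 gaps.
g = 39 / 13 = 3 mm.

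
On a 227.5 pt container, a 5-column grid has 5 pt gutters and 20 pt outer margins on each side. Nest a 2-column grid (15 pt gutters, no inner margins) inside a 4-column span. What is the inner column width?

67 pt

Outer content = 227.5 − 2·20 = 187.5 pt.
5 columns + 4 gutters: 5c + 4·5 = 187.5.
5c = 187.5 − 20 = 167.5, so c = 33.5 pt.
4-column span = 4·33.5 + 3·5 = 149 pt.
Subtracting 1 gutter of 15 leaves 134 for 2 columns, so d = 67 pt.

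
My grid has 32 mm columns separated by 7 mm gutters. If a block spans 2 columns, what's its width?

71 mm

2 columns plus 1 gutter: 64 + 7 = 71 mm.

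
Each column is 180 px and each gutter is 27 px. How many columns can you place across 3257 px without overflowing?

15 columns: 15·180 + 14·27 = 3078 px ≤ 3257.
16 columns: 3285 px > 3257. So 15.

15 columns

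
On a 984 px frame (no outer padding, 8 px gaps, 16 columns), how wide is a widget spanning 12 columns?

736 px

16c + 15·8 = 984 → 16c = 864 → c = 54 px.
12-column span = 12·54 + 11·8 = 736 px.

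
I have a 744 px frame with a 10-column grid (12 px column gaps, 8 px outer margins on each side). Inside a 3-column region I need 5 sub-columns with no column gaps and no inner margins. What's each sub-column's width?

42 px

Take off 16 px of margins, leaving 728 px.
Subtracting 9 column gaps of 12 leaves 620 for 10 columns, so c = 62 px.
Span of 3: 3·62 + 2·12 = 186 + 24 = 210 px.
210 / 5 = 42 px per column.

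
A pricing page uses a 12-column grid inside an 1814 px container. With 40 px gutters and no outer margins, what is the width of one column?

114.5 px

12c + 11·40 = 1814 → 12c = 1374 → c = 114.5 px.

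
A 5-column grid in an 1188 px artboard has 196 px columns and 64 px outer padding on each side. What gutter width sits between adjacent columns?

Take off 128 px of margins, leaving 1060 px.
Columns use 980 px, leaving 80 px across 4 gutters = 20 px each.

20 px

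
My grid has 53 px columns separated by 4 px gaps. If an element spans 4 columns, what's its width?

Span of 4: 4·53 + 3·4 = 212 + 12 = 224 px.

224 px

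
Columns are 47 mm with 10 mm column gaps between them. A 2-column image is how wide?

104 mm

2 columns plus 1 column gap: 94 + 10 = 104 mm.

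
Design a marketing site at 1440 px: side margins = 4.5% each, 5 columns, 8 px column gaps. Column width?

255.68 px

Margins: 4.5% × 1440 = 64.8 px each, so content = 1440 − 129.6 = 1310.4 px.
5c + 4·8 = 1310.4 → 5c = 1278.4 → c = 255.68 px.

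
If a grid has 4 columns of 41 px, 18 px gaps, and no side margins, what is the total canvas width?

218 px

Canvas = 4·41 + 3·18 = 164 + 54 = 218 px.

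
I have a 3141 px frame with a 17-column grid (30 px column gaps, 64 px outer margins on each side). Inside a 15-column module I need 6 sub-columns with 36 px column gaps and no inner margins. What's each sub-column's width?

Subtract both margins: 3141 − 2·64 = 3013 px.
3013 − 16·30 = 2533; ÷17 gives c = 149 px.
15 columns plus 14 column gaps: 2235 + 420 = 2655 px.
6 columns + 5 column gaps: 6d + 5·36 = 2655.
6d = 2655 − 180 = 2475, so d = 412.5 px.

412.5 px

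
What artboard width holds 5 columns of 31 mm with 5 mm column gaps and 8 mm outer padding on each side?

Adding margins, columns and gutters: 16 + 155 + 20 = 191 mm.

191 mm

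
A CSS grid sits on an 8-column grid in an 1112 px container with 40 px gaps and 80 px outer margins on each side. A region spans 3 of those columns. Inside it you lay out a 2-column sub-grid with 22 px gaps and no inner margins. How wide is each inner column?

155 px

Take off 160 px of margins, leaving 952 px.
8c + 7·40 = 952 → 8c = 672 → c = 84 px.
3-column span = 3·84 + 2·40 = 332 px.
2d + 1·22 = 332 → 2d = 310 → d = 155 px.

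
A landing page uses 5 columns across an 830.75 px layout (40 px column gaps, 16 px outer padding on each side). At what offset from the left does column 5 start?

687 px

Subtract both margins: 830.75 − 2·16 = 798.75 px.
5c + 4·40 = 798.75 → 5c = 638.75 → c = 127.75 px.
Before column 5: the margin + 4 columns + 4 column gaps.
Offset = 16 + 4·(127.75 + 40) = 16 + 671 = 687 px.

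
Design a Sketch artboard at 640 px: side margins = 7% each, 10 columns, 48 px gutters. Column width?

11.84 px

640 × (1 − 2·7%) = 640 × 86% = 550.4 px for the columns.
Subtracting 9 gutters of 48 leaves 118.4 for 10 columns, so c = 11.84 px.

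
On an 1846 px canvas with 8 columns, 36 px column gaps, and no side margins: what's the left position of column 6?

Subtracting 7 column gaps of 36 leaves 1594 for 8 columns, so c = 199.25 px.
No margin, so column 6 starts at 5·(column + gutter) = 5·235.25 = 1176.25 px.

1176.25 px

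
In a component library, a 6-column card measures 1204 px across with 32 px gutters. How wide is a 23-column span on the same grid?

4706 px

Subtracting 5 gutters of 32 leaves 1044 for 6 columns, so c = 174 px.
Span of 23: 23·174 + 22·32 = 4002 + 704 = 4706 px.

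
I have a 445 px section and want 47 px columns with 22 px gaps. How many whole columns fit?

Each extra column adds 47 + 22 = 69 px.
(445 + 22) / 69 = 6.77, so 6 columns fit.

6 columns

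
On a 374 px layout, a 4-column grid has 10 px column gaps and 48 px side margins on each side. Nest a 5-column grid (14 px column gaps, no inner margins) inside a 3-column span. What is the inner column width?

Inside the margins: 374 − 96 = 278 px.
4 columns + 3 column gaps: 4c + 3·10 = 278.
4c = 278 − 30 = 248, so c = 62 px.
3 columns plus 2 column gaps: 186 + 20 = 206 px.
206 − 4·14 = 150; ÷5 gives d = 30 px.

30 px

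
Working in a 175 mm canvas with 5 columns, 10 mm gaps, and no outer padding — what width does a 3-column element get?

101 mm

175 − 4·10 = 135; ÷5 gives c = 27 mm.
3 columns plus 2 gaps: 81 + 20 = 101 mm.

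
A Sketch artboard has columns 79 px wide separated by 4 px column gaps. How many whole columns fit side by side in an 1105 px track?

13 columns

k columns need k·79 + (k−1)·4 = k·83 − 4.
k·83 − 4 ≤ 1105 → k ≤ 1109 / 83 ≈ 13.36, so k = 13.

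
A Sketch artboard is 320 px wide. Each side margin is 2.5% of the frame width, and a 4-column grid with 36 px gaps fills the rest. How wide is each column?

49 px

320 × (1 − 2·2.5%) = 320 × 95% = 304 px for the columns.
4 columns + 3 gaps: 4c + 3·36 = 304.
4c = 304 − 108 = 196, so c = 49 px.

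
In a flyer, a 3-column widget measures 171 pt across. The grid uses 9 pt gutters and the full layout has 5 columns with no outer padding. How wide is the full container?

291 pt

171 − 2·9 = 153; ÷3 gives c = 51 pt.
Summing: 255 + 36 = 291 pt.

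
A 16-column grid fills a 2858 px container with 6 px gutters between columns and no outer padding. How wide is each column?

16c + 15·6 = 2858 → 16c = 2768 → c = 173 px.

173 px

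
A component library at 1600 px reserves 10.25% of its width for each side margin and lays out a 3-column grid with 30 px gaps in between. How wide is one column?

404 px

1600 × (1 − 2·10.25%) = 1600 × 79.5% = 1272 px for the columns.
3c + 2·30 = 1272 → 3c = 1212 → c = 404 px.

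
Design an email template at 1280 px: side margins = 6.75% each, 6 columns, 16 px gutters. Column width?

171.2 px

1280 × (1 − 2·6.75%) = 1280 × 86.5% = 1107.2 px for the columns.
6c + 5·16 = 1107.2 → 6c = 1027.2 → c = 171.2 px.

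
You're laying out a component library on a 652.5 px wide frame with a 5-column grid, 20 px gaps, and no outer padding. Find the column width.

114.5 px

5c + 4·20 = 652.5 → 5c = 572.5 → c = 114.5 px.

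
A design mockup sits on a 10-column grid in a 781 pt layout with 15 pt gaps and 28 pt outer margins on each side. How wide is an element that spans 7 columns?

Subtract both margins: 781 − 2·28 = 725 pt.
Subtracting 9 gaps of 15 leaves 590 for 10 columns, so c = 59 pt.
Span of 7: 7·59 + 6·15 = 413 + 90 = 503 pt.

503 pt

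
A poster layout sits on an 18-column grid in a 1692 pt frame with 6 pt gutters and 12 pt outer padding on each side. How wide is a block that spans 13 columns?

1203 pt

Content width = 1692 − 2·12 = 1668 pt.
18 columns + 17 gutters: 18c + 17·6 = 1668.
18c = 1668 − 102 = 1566, so c = 87 pt.
Span of 13: 13·87 + 12·6 = 1131 + 72 = 1203 pt.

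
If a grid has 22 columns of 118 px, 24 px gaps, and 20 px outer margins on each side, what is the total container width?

3140 px

Total width: 2·20 + 22·118 + 21·24 = 3140 px.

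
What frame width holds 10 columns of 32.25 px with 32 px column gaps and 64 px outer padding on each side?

Frame = 2·64 + 10·32.25 + 9·32 = 128 + 322.5 + 288 = 738.5 px.

738.5 px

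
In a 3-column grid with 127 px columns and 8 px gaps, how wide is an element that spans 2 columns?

2-column span = 2·127 + 1·8 = 262 px.

262 px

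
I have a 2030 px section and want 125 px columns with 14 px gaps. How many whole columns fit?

14 columns

14 columns: 14·125 + 13·14 = 1932 px ≤ 2030.
15 columns: 2071 px > 2030. So 14.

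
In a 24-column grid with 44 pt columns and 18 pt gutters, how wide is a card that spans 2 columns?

106 pt

2-column span = 2·44 + 1·18 = 106 pt.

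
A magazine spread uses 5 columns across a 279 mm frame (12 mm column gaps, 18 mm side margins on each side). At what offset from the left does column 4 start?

Content = 279 − 2·18 = 243 mm.
243 − 4·12 = 195; ÷5 gives c = 39 mm.
Column 4 starts at margin + 3·(column + gutter) = 18 + 3·51 = 171 mm.

171 mm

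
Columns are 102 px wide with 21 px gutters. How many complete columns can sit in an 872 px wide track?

7 columns

7 columns: 7·102 + 6·21 = 840 px ≤ 872.
8 columns: 963 px > 872. So 7.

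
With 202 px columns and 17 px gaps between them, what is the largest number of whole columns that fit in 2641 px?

12 columns: 12·202 + 11·17 = 2611 px ≤ 2641.
13 columns: 2830 px > 2641. So 12.

12 columns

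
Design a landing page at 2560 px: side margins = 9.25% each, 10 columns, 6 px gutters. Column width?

2560 × (1 − 2·9.25%) = 2560 × 81.5% = 2086.4 px for the columns.
Subtracting 9 gutters of 6 leaves 2032.4 for 10 columns, so c = 203.24 px.

203.24 px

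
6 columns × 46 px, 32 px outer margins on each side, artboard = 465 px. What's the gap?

25 px

Take off 64 px of margins, leaving 401 px.
6·46 + 5g = 401 → 5g = 125 → g = 25 px.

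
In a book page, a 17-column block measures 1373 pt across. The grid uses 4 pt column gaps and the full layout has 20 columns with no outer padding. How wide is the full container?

Subtracting 16 column gaps of 4 leaves 1309 for 17 columns, so c = 77 pt.
Total width: 20·77 + 19·4 = 1616 pt.

1616 pt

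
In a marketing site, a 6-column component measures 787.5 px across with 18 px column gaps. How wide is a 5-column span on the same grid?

6c + 5·18 = 787.5 → 6c = 697.5 → c = 116.25 px.
5 columns plus 4 column gaps: 581.25 + 72 = 653.25 px.

653.25 px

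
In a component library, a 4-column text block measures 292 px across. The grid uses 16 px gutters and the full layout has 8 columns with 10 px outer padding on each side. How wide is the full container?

620 px

4c + 3·16 = 292 → 4c = 244 → c = 61 px.
Adding margins, columns and gutters: 20 + 488 + 112 = 620 px.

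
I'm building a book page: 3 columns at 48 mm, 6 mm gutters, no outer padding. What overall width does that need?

Canvas = 3·48 + 2·6 = 144 + 12 = 156 mm.

156 mm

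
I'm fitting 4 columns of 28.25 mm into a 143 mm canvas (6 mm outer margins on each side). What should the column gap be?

6 mm

Take off 12 mm of margins, leaving 131 mm.
Columns use 113 mm, leaving 18 mm across 3 column gaps = 6 mm each.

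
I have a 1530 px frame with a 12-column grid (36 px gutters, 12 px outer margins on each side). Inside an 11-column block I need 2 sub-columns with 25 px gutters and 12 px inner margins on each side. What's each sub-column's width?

Subtract both margins: 1530 − 2·12 = 1506 px.
1506 − 11·36 = 1110; ÷12 gives c = 92.5 px.
11-column span = 11·92.5 + 10·36 = 1377.5 px.
Inner content = 1377.5 − 2·12 = 1353.5 px.
1353.5 − 1·25 = 1328.5; ÷2 gives d = 664.25 px.

664.25 px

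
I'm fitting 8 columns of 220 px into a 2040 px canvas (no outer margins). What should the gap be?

8·220 + 7g = 2040 → 7g = 280 → g = 40 px.

40 px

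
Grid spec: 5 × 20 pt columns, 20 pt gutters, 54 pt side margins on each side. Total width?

288 pt

Adding margins, columns and gutters: 108 + 100 + 80 = 288 pt.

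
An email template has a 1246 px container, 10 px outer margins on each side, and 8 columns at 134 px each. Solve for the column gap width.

22 px

Inside the margins: 1246 − 20 = 1226 px.
8 columns take 8·134 = 1072 px; remaining 154 splits into 7 column gaps.
g = 154 / 7 = 22 px.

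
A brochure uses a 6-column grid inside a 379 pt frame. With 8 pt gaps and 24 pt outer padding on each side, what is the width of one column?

48.5 pt

Subtract both margins: 379 − 2·24 = 331 pt.
331 − 5·8 = 291; ÷6 gives c = 48.5 pt.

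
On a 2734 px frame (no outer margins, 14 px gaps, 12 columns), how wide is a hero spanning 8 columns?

1818 px

12c + 11·14 = 2734 → 12c = 2580 → c = 215 px.
Span of 8: 8·215 + 7·14 = 1720 + 98 = 1818 px.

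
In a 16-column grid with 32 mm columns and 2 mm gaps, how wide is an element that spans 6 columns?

6-column span = 6·32 + 5·2 = 202 mm.

202 mm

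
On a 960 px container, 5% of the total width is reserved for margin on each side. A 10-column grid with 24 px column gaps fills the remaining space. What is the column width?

64.8 px

960 × (1 − 2·5%) = 960 × 90% = 864 px for the columns.
10 columns + 9 column gaps: 10c + 9·24 = 864.
10c = 864 − 216 = 648, so c = 64.8 px.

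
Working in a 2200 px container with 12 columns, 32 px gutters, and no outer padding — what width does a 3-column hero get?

526 px

Subtracting 11 gutters of 32 leaves 1848 for 12 columns, so c = 154 px.
3 columns plus 2 gutters: 462 + 64 = 526 px.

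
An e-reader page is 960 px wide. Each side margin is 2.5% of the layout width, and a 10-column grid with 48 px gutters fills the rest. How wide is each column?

960 × (1 − 2·2.5%) = 960 × 95% = 912 px for the columns.
Subtracting 9 gutters of 48 leaves 480 for 10 columns, so c = 48 px.

48 px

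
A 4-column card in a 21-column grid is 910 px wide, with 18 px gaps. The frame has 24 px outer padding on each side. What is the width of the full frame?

4 columns + 3 gaps: 4c + 3·18 = 910.
4c = 910 − 54 = 856, so c = 214 px.
Frame = 2·24 + 21·214 + 20·18 = 48 + 4494 + 360 = 4902 px.

4902 px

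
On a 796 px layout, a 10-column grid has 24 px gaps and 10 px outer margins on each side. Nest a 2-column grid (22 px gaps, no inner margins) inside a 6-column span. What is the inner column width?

217 px

Outer content = 796 − 2·10 = 776 px.
10 columns + 9 gaps: 10c + 9·24 = 776.
10c = 776 − 216 = 560, so c = 56 px.
6 columns plus 5 gaps: 336 + 120 = 456 px.
2 columns + 1 gap: 2d + 1·22 = 456.
2d = 456 − 22 = 434, so d = 217 px.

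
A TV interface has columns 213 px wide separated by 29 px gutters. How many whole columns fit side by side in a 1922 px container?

8 columns

k columns need k·213 + (k−1)·29 = k·242 − 29.
k·242 − 29 ≤ 1922 → k ≤ 1951 / 242 ≈ 8.06, so k = 8.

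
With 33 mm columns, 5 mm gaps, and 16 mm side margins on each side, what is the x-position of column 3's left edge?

Each column+gutter stride is 38 mm; 2 of them past the 16 mm margin is 16 + 76 = 92 mm.

92 mm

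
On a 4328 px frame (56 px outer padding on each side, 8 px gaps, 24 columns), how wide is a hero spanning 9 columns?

1576 px

Take off 112 px of margins, leaving 4216 px.
Subtracting 23 gaps of 8 leaves 4032 for 24 columns, so c = 168 px.
9-column span = 9·168 + 8·8 = 1576 px.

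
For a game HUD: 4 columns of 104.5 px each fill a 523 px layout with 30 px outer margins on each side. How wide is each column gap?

Inside the margins: 523 − 60 = 463 px.
Columns use 418 px, leaving 45 px across 3 column gaps = 15 px each.

15 px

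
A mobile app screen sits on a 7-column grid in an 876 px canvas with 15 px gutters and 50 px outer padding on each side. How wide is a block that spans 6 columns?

663 px

Take off 100 px of margins, leaving 776 px.
Subtracting 6 gutters of 15 leaves 686 for 7 columns, so c = 98 px.
6-column span = 6·98 + 5·15 = 663 px.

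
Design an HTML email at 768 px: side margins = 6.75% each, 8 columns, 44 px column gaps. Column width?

Each margin = 6.75% of 768 = 51.84 px; content = 768 − 2·51.84 = 664.32 px.
Subtracting 7 column gaps of 44 leaves 356.32 for 8 columns, so c = 44.54 px.

44.54 px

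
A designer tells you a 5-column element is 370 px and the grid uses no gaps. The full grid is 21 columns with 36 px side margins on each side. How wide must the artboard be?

1626 px

370 / 5 = 74 px per column.
Total width: 2·36 + 21·74 = 1626 px.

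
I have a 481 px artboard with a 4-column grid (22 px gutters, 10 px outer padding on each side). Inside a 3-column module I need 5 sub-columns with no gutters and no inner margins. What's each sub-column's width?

68.05 px

Subtract both margins: 481 − 2·10 = 461 px.
Subtracting 3 gutters of 22 leaves 395 for 4 columns, so c = 98.75 px.
3 columns plus 2 gutters: 296.25 + 44 = 340.25 px.
340.25 / 5 = 68.05 px per column.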